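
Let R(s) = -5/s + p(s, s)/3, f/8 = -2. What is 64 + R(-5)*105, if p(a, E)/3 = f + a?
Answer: -2036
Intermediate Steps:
f = -16 (f = 8*(-2) = -16)
p(a, E) = -48 + 3*a (p(a, E) = 3*(-16 + a) = -48 + 3*a)
R(s) = -16 + s - 5/s (R(s) = -5/s + (-48 + 3*s)/3 = -5/s + (-48 + 3*s)*(1/3) = -5/s + (-16 + s) = -16 + s - 5/s)
64 + R(-5)*105 = 64 + (-16 - 5 - 5/(-5))*105 = 64 + (-16 - 5 - 5*(-1/5))*105 = 64 + (-16 - 5 + 1)*105 = 64 - 20*105 = 64 - 2100 = -2036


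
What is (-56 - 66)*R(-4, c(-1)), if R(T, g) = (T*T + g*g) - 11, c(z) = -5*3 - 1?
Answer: -31842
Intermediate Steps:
c(z) = -16 (c(z) = -15 - 1 = -16)
R(T, g) = -11 + T² + g² (R(T, g) = (T² + g²) - 11 = -11 + T² + g²)
(-56 - 66)*R(-4, c(-1)) = (-56 - 66)*(-11 + (-4)² + (-16)²) = -122*(-11 + 16 + 256) = -122*261 = -31842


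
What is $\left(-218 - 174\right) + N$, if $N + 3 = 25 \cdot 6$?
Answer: $-245$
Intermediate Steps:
$N = 147$ ($N = -3 + 25 \cdot 6 = -3 + 150 = 147$)
$\left(-218 - 174\right) + N = \left(-218 - 174\right) + 147 = -392 + 147 = -245$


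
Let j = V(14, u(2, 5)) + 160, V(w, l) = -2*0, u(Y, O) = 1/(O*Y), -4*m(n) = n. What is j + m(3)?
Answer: 637/4 ≈ 159.25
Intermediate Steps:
m(n) = -n/4
u(Y, O) = 1/(O*Y)
V(w, l) = 0
j = 160 (j = 0 + 160 = 160)
j + m(3) = 160 - 1/4*3 = 160 - 3/4 = 637/4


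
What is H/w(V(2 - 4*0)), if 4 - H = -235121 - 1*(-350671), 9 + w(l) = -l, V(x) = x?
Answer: 115546/11 ≈ 10504.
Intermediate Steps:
w(l) = -9 - l
H = -115546 (H = 4 - (-235121 - 1*(-350671)) = 4 - (-235121 + 350671) = 4 - 1*115550 = 4 - 115550 = -115546)
H/w(V(2 - 4*0)) = -115546/(-9 - (2 - 4*0)) = -115546/(-9 - (2 + 0)) = -115546/(-9 - 1*2) = -115546/(-9 - 2) = -115546/(-11) = -115546*(-1/11) = 115546/11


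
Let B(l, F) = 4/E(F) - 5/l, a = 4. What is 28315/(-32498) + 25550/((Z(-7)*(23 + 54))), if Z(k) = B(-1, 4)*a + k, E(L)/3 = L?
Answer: 342460105/15371554 ≈ 22.279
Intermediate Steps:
E(L) = 3*L
B(l, F) = -5/l + 4/(3*F) (B(l, F) = 4/((3*F)) - 5/l = 4*(1/(3*F)) - 5/l = 4/(3*F) - 5/l = -5/l + 4/(3*F))
Z(k) = 64/3 + k (Z(k) = (-5/(-1) + (4/3)/4)*4 + k = (-5*(-1) + (4/3)*(1/4))*4 + k = (5 + 1/3)*4 + k = (16/3)*4 + k = 64/3 + k)
28315/(-32498) + 25550/((Z(-7)*(23 + 54))) = 28315/(-32498) + 25550/(((64/3 - 7)*(23 + 54))) = 28315*(-1/32498) + 25550/(((43/3)*77)) = -28315/32498 + 25550/(3311/3) = -28315/32498 + 25550*(3/3311) = -28315/32498 + 10950/473 = 342460105/15371554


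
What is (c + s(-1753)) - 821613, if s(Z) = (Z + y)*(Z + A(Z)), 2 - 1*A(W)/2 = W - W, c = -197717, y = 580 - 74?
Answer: 1161673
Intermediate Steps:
y = 506
A(W) = 4 (A(W) = 4 - 2*(W - W) = 4 - 2*0 = 4 + 0 = 4)
s(Z) = (4 + Z)*(506 + Z) (s(Z) = (Z + 506)*(Z + 4) = (506 + Z)*(4 + Z) = (4 + Z)*(506 + Z))
(c + s(-1753)) - 821613 = (-197717 + (2024 + (-1753)**2 + 510*(-1753))) - 821613 = (-197717 + (2024 + 3073009 - 894030)) - 821613 = (-197717 + 2181003) - 821613 = 1983286 - 821613 = 1161673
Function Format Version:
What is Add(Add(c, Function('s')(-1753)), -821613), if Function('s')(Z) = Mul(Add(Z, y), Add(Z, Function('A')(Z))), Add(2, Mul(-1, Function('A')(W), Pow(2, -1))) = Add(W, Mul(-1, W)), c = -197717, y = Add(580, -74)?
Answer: 1161673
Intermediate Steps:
y = 506
Function('A')(W) = 4 (Function('A')(W) = Add(4, Mul(-2, Add(W, Mul(-1, W)))) = Add(4, Mul(-2, 0)) = Add(4, 0) = 4)
Function('s')(Z) = Mul(Add(4, Z), Add(506, Z)) (Function('s')(Z) = Mul(Add(Z, 506), Add(Z, 4)) = Mul(Add(506, Z), Add(4, Z)) = Mul(Add(4, Z), Add(506, Z)))
Add(Add(c, Function('s')(-1753)), -821613) = Add(Add(-197717, Add(2024, Pow(-1753, 2), Mul(510, -1753))), -821613) = Add(Add(-197717, Add(2024, 3073009, -894030)), -821613) = Add(Add(-197717, 2181003), -821613) = Add(1983286, -821613) = 1161673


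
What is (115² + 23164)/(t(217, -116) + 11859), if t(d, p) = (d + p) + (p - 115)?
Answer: 36389/11729 ≈ 3.1025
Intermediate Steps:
t(d, p) = -115 + d + 2*p (t(d, p) = (d + p) + (-115 + p) = -115 + d + 2*p)
(115² + 23164)/(t(217, -116) + 11859) = (115² + 23164)/((-115 + 217 + 2*(-116)) + 11859) = (13225 + 23164)/((-115 + 217 - 232) + 11859) = 36389/(-130 + 11859) = 36389/11729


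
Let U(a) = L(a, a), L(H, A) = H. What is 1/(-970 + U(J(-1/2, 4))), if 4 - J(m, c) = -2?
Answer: -1/964 ≈ -0.0010373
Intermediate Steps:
J(m, c) = 6 (J(m, c) = 4 - 1*(-2) = 4 + 2 = 6)
U(a) = a
1/(-970 + U(J(-1/2, 4))) = 1/(-970 + 6) = 1/(-964) = -1/964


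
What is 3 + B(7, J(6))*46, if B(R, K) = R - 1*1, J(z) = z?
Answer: 279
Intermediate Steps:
B(R, K) = -1 + R (B(R, K) = R - 1 = -1 + R)
3 + B(7, J(6))*46 = 3 + (-1 + 7)*46 = 3 + 6*46 = 3 + 276 = 279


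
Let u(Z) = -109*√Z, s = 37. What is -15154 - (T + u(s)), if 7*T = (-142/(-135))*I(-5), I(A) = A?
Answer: -2863964/189 + 109*√37 ≈ -14490.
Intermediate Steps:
T = -142/189 (T = (-142/(-135)*(-5))/7 = (-142*(-1/135)*(-5))/7 = ((142/135)*(-5))/7 = (⅐)*(-142/27) = -142/189 ≈ -0.75132)
-15154 - (T + u(s)) = -15154 - (-142/189 - 109*√37) = -15154 + (142/189 + 109*√37) = -2863964/189 + 109*√37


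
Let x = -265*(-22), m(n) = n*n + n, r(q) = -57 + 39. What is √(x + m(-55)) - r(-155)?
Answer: 18 + 20*√22 ≈ 111.81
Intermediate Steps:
r(q) = -18
m(n) = n + n² (m(n) = n² + n = n + n²)
x = 5830
√(x + m(-55)) - r(-155) = √(5830 - 55*(1 - 55)) - 1*(-18) = √(5830 - 55*(-54)) + 18 = √(5830 + 2970) + 18 = √8800 + 18 = 20*√22 + 18 = 18 + 20*√22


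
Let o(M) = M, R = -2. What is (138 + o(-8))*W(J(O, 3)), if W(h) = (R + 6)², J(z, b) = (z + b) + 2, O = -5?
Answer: 2080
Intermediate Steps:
J(z, b) = 2 + b + z (J(z, b) = (b + z) + 2 = 2 + b + z)
W(h) = 16 (W(h) = (-2 + 6)² = 4² = 16)
(138 + o(-8))*W(J(O, 3)) = (138 - 8)*16 = 130*16 = 2080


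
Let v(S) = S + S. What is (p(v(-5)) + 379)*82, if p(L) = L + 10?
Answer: 31078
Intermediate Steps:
v(S) = 2*S
p(L) = 10 + L
(p(v(-5)) + 379)*82 = ((10 + 2*(-5)) + 379)*82 = ((10 - 10) + 379)*82 = (0 + 379)*82 = 379*82 = 31078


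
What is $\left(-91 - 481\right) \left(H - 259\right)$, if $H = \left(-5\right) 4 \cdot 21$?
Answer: $388388$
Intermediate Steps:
$H = -420$ ($H = \left(-20\right) 21 = -420$)
$\left(-91 - 481\right) \left(H - 259\right) = \left(-91 - 481\right) \left(-420 - 259\right) = \left(-572\right) \left(-679\right) = 388388$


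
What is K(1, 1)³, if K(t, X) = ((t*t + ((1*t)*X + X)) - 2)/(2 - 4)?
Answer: -⅛ ≈ -0.12500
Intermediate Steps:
K(t, X) = 1 - X/2 - t²/2 - X*t/2 (K(t, X) = ((t² + (t*X + X)) - 2)/(-2) = ((t² + (X*t + X)) - 2)*(-½) = ((t² + (X + X*t)) - 2)*(-½) = ((X + t² + X*t) - 2)*(-½) = (-2 + X + t² + X*t)*(-½) = 1 - X/2 - t²/2 - X*t/2)
K(1, 1)³ = (1 - ½*1 - ½*1² - ½*1*1)³ = (1 - ½ - ½*1 - ½)³ = (1 - ½ - ½ - ½)³ = (-½)³ = -⅛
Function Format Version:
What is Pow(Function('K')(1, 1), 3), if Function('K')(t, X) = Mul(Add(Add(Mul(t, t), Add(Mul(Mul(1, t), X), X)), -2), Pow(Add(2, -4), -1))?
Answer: Rational(-1, 8) ≈ -0.12500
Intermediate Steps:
Function('K')(t, X) = Add(1, Mul(Rational(-1, 2), X), Mul(Rational(-1, 2), Pow(t, 2)), Mul(Rational(-1, 2), X, t)) (Function('K')(t, X) = Mul(Add(Add(Pow(t, 2), Add(Mul(t, X), X)), -2), Pow(-2, -1)) = Mul(Add(Add(Pow(t, 2), Add(Mul(X, t), X)), -2), Rational(-1, 2)) = Mul(Add(Add(Pow(t, 2), Add(X, Mul(X, t))), -2), Rational(-1, 2)) = Mul(Add(Add(X, Pow(t, 2), Mul(X, t)), -2), Rational(-1, 2)) = Mul(Add(-2, X, Pow(t, 2), Mul(X, t)), Rational(-1, 2)) = Add(1, Mul(Rational(-1, 2), X), Mul(Rational(-1, 2), Pow(t, 2)), Mul(Rational(-1, 2), X, t)))
Pow(Function('K')(1, 1), 3) = Pow(Add(1, Mul(Rational(-1, 2), 1), Mul(Rational(-1, 2), Pow(1, 2)), Mul(Rational(-1, 2), 1, 1)), 3) = Pow(Add(1, Rational(-1, 2), Mul(Rational(-1, 2), 1), Rational(-1, 2)), 3) = Pow(Add(1, Rational(-1, 2), Rational(-1, 2), Rational(-1, 2)), 3) = Pow(Rational(-1, 2), 3) = Rational(-1, 8)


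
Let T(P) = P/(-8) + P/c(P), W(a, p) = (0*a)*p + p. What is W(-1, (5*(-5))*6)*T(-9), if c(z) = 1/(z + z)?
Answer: -97875/4 ≈ -24469.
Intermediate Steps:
c(z) = 1/(2*z)
W(a, p) = p (W(a, p) = 0*p + p = 0 + p = p)
T(P) = 2*P**2 - P/8 (T(P) = P/(-8) + P/((1/(2*P))) = P*(-1/8) + P*(2*P) = -P/8 + 2*P**2 = 2*P**2 - P/8)
W(-1, (5*(-5))*6)*T(-9) = ((5*(-5))*6)*((1/8)*(-9)*(-1 + 16*(-9))) = (-25*6)*((1/8)*(-9)*(-1 - 144)) = -75*(-9)*(-145)/4 = -150*1305/8 = -97875/4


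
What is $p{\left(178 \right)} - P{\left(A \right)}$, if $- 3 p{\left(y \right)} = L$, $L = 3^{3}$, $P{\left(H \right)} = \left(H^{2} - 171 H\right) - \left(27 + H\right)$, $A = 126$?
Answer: $5814$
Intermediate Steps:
$P{\left(H \right)} = -27 + H^{2} - 172 H$
$L = 27$
$p{\left(y \right)} = -9$ ($p{\left(y \right)} = \left(- \frac{1}{3}\right) 27 = -9$)
$p{\left(178 \right)} - P{\left(A \right)} = -9 - \left(-27 + 126^{2} - 21672\right) = -9 - \left(-27 + 15876 - 21672\right) = -9 - -5823 = -9 + 5823 = 5814$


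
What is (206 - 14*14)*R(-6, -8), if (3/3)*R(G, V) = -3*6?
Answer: -180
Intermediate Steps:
R(G, V) = -18 (R(G, V) = -3*6 = -18)
(206 - 14*14)*R(-6, -8) = (206 - 14*14)*(-18) = (206 - 196)*(-18) = 10*(-18) = -180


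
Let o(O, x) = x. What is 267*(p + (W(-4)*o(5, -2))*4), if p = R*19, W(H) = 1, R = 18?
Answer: 89178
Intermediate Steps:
p = 342 (p = 18*19 = 342)
267*(p + (W(-4)*o(5, -2))*4) = 267*(342 + (1*(-2))*4) = 267*(342 - 2*4) = 267*(342 - 8) = 267*334 = 89178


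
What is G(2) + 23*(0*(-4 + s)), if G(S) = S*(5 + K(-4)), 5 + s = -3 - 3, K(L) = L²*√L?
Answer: 10 + 64*I ≈ 10.0 + 64.0*I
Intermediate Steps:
K(L) = L^(5/2)
s = -11 (s = -5 + (-3 - 3) = -5 - 6 = -11)
G(S) = S*(5 + 32*I) (G(S) = S*(5 + (-4)^(5/2)) = S*(5 + 32*I))
G(2) + 23*(0*(-4 + s)) = 2*(5 + 32*I) + 23*(0*(-4 - 11)) = (10 + 64*I) + 23*(0*(-15)) = (10 + 64*I) + 23*0 = (10 + 64*I) + 0 = 10 + 64*I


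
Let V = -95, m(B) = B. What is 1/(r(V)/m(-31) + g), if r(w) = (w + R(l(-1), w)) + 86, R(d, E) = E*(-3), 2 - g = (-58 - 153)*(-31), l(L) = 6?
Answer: -31/202985 ≈ -0.00015272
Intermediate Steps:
g = -6539 (g = 2 - (-58 - 153)*(-31) = 2 - (-211)*(-31) = 2 - 1*6541 = 2 - 6541 = -6539)
R(d, E) = -3*E
r(w) = 86 - 2*w (r(w) = (w - 3*w) + 86 = -2*w + 86 = 86 - 2*w)
1/(r(V)/m(-31) + g) = 1/((86 - 2*(-95))/(-31) - 6539) = 1/((86 + 190)*(-1/31) - 6539) = 1/(276*(-1/31) - 6539) = 1/(-276/31 - 6539) = 1/(-202985/31) = -31/202985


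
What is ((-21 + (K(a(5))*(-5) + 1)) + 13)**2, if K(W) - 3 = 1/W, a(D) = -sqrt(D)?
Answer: (-22 + sqrt(5))**2 ≈ 390.61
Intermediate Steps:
K(W) = 3 + 1/W
((-21 + (K(a(5))*(-5) + 1)) + 13)**2 = ((-21 + ((3 + 1/(-sqrt(5)))*(-5) + 1)) + 13)**2 = ((-21 + ((3 - sqrt(5)/5)*(-5) + 1)) + 13)**2 = ((-21 + ((-15 + sqrt(5)) + 1)) + 13)**2 = ((-21 + (-14 + sqrt(5))) + 13)**2 = ((-35 + sqrt(5)) + 13)**2 = (-22 + sqrt(5))**2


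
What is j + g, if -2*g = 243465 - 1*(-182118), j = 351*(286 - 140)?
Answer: -323091/2 ≈ -1.6155e+5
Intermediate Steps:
j = 51246 (j = 351*146 = 51246)
g = -425583/2 (g = -(243465 - 1*(-182118))/2 = -(243465 + 182118)/2 = -1/2*425583 = -425583/2 ≈ -2.1279e+5)
j + g = 51246 - 425583/2 = -323091/2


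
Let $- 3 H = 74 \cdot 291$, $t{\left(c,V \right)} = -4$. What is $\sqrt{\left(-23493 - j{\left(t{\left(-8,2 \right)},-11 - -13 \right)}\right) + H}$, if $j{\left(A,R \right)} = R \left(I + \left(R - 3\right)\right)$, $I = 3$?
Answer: $5 i \sqrt{1227} \approx 175.14 i$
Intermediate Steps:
$j{\left(A,R \right)} = R^{2}$ ($j{\left(A,R \right)} = R \left(3 + \left(R - 3\right)\right) = R \left(3 + \left(-3 + R\right)\right) = R R = R^{2}$)
$H = -7178$ ($H = - \frac{74 \cdot 291}{3} = \left(- \frac{1}{3}\right) 21534 = -7178$)
$\sqrt{\left(-23493 - j{\left(t{\left(-8,2 \right)},-11 - -13 \right)}\right) + H} = \sqrt{\left(-23493 - \left(-11 - -13\right)^{2}\right) - 7178} = \sqrt{\left(-23493 - \left(-11 + 13\right)^{2}\right) - 7178} = \sqrt{\left(-23493 - 2^{2}\right) - 7178} = \sqrt{\left(-23493 - 4\right) - 7178} = \sqrt{-23497 - 7178} = \sqrt{-30675} = 5 i \sqrt{1227}$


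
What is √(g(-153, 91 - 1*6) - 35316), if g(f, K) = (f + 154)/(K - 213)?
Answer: I*√9040898/16 ≈ 187.93*I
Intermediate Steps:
g(f, K) = (154 + f)/(-213 + K)
√(g(-153, 91 - 1*6) - 35316) = √((154 - 153)/(-213 + (91 - 1*6)) - 35316) = √(1/(-213 + (91 - 6)) - 35316) = √(1/(-213 + 85) - 35316) = √(1/(-128) - 35316) = √(-1/128*1 - 35316) = √(-1/128 - 35316) = √(-4520449/128) = I*√9040898/16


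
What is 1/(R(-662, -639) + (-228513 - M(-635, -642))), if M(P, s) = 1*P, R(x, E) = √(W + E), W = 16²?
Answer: -227878/51928383267 - I*√383/51928383267 ≈ -4.3883e-6 - 3.7687e-10*I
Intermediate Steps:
W = 256
R(x, E) = √(256 + E)
M(P, s) = P
1/(R(-662, -639) + (-228513 - M(-635, -642))) = 1/(√(256 - 639) + (-228513 - 1*(-635))) = 1/(√(-383) + (-228513 + 635)) = 1/(I*√383 - 227878) = 1/(-227878 + I*√383)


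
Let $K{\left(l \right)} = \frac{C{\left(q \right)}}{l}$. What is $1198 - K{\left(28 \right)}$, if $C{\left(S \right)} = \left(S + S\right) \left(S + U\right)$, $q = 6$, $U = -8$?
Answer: $\frac{8392}{7} \approx 1198.9$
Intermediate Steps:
$C{\left(S \right)} = 2 S \left(-8 + S\right)$ ($C{\left(S \right)} = \left(S + S\right) \left(S - 8\right) = 2 S \left(-8 + S\right)$)
$K{\left(l \right)} = - \frac{24}{l}$ ($K{\left(l \right)} = \frac{2 \cdot 6 \left(-8 + 6\right)}{l} = \frac{2 \cdot 6 \left(-2\right)}{l} = - \frac{24}{l}$)
$1198 - K{\left(28 \right)} = 1198 - - \frac{24}{28} = 1198 - \left(-24\right) \frac{1}{28} = 1198 - - \frac{6}{7} = 1198 + \frac{6}{7} = \frac{8392}{7}$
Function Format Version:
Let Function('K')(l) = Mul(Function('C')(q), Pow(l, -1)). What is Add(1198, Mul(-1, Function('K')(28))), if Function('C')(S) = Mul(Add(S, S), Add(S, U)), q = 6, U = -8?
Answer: Rational(8392, 7) ≈ 1198.9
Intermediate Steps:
Function('C')(S) = Mul(2, S, Add(-8, S)) (Function('C')(S) = Mul(Add(S, S), Add(S, -8)) = Mul(Mul(2, S), Add(-8, S)) = Mul(2, S, Add(-8, S)))
Function('K')(l) = Mul(-24, Pow(l, -1)) (Function('K')(l) = Mul(Mul(2, 6, Add(-8, 6)), Pow(l, -1)) = Mul(Mul(2, 6, -2), Pow(l, -1)) = Mul(-24, Pow(l, -1)))
Add(1198, Mul(-1, Function('K')(28))) = Add(1198, Mul(-1, Mul(-24, Pow(28, -1)))) = Add(1198, Mul(-1, Mul(-24, Rational(1, 28)))) = Add(1198, Mul(-1, Rational(-6, 7))) = Add(1198, Rational(6, 7)) = Rational(8392, 7)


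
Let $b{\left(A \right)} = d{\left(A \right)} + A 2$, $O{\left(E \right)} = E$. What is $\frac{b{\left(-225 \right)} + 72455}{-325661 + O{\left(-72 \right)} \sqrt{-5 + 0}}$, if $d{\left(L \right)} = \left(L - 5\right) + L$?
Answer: $- \frac{23301044550}{106055112841} + \frac{5151600 i \sqrt{5}}{106055112841} \approx -0.21971 + 0.00010862 i$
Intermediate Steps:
$d{\left(L \right)} = -5 + 2 L$ ($d{\left(L \right)} = \left(-5 + L\right) + L = -5 + 2 L$)
$b{\left(A \right)} = -5 + 4 A$ ($b{\left(A \right)} = \left(-5 + 2 A\right) + A 2 = \left(-5 + 2 A\right) + 2 A = -5 + 4 A$)
$\frac{b{\left(-225 \right)} + 72455}{-325661 + O{\left(-72 \right)} \sqrt{-5 + 0}} = \frac{\left(-5 + 4 \left(-225\right)\right) + 72455}{-325661 - 72 \sqrt{-5 + 0}} = \frac{\left(-5 - 900\right) + 72455}{-325661 - 72 \sqrt{-5}} = \frac{-905 + 72455}{-325661 - 72 i \sqrt{5}} = \frac{71550}{-325661 - 72 i \sqrt{5}}$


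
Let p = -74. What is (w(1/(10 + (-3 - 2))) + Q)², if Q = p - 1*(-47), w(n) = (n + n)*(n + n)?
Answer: 450241/625 ≈ 720.39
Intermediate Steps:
w(n) = 4*n² (w(n) = (2*n)*(2*n) = 4*n²)
Q = -27 (Q = -74 - 1*(-47) = -74 + 47 = -27)
(w(1/(10 + (-3 - 2))) + Q)² = (4*(1/(10 + (-3 - 2)))² - 27)² = (4*(1/(10 - 5))² - 27)² = (4*(1/5)² - 27)² = (4*(⅕)² - 27)² = (4*(1/25) - 27)² = (4/25 - 27)² = (-671/25)² = 450241/625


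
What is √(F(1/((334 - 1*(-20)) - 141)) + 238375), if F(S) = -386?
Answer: √237989 ≈ 487.84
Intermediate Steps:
√(F(1/((334 - 1*(-20)) - 141)) + 238375) = √(-386 + 238375) = √237989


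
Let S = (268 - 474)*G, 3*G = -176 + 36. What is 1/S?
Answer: 3/28840 ≈ 0.00010402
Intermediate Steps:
G = -140/3 (G = (-176 + 36)/3 = (⅓)*(-140) = -140/3 ≈ -46.667)
S = 28840/3 (S = (268 - 474)*(-140/3) = -206*(-140/3) = 28840/3 ≈ 9613.3)
1/S = 1/(28840/3) = 3/28840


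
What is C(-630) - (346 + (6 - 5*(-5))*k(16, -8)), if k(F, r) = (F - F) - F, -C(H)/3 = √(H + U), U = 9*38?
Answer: 150 - 36*I*√2 ≈ 150.0 - 50.912*I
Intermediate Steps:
U = 342
C(H) = -3*√(342 + H) (C(H) = -3*√(H + 342) = -3*√(342 + H))
k(F, r) = -F (k(F, r) = 0 - F = -F)
C(-630) - (346 + (6 - 5*(-5))*k(16, -8)) = -3*√(342 - 630) - (346 + (6 - 5*(-5))*(-1*16)) = -36*I*√2 - (346 + (6 + 25)*(-16)) = -36*I*√2 - (346 + 31*(-16)) = -36*I*√2 - (346 - 496) = -36*I*√2 - 1*(-150) = -36*I*√2 + 150 = 150 - 36*I*√2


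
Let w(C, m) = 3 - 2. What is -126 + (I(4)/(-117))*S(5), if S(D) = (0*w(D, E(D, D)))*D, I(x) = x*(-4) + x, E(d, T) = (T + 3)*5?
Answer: -126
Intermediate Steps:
E(d, T) = 15 + 5*T (E(d, T) = (3 + T)*5 = 15 + 5*T)
w(C, m) = 1
I(x) = -3*x (I(x) = -4*x + x = -3*x)
S(D) = 0 (S(D) = (0*1)*D = 0*D = 0)
-126 + (I(4)/(-117))*S(5) = -126 + (-3*4/(-117))*0 = -126 - 12*(-1/117)*0 = -126 + (4/39)*0 = -126 + 0 = -126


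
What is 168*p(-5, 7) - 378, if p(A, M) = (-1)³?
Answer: -546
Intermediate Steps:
p(A, M) = -1
168*p(-5, 7) - 378 = 168*(-1) - 378 = -168 - 378 = -546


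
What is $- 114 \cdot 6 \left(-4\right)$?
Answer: $2736$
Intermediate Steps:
$- 114 \cdot 6 \left(-4\right) = \left(-114\right) \left(-24\right) = 2736$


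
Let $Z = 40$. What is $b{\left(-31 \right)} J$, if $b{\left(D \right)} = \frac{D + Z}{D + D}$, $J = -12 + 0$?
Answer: $\frac{54}{31} \approx 1.7419$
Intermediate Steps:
$J = -12$
$b{\left(D \right)} = \frac{40 + D}{2 D}$ ($b{\left(D \right)} = \frac{D + 40}{D + D} = \frac{40 + D}{2 D}$)
$b{\left(-31 \right)} J = \frac{40 - 31}{2 \left(-31\right)} \left(-12\right) = \frac{1}{2} \left(- \frac{1}{31}\right) 9 \left(-12\right) = \left(- \frac{9}{62}\right) \left(-12\right) = \frac{54}{31}$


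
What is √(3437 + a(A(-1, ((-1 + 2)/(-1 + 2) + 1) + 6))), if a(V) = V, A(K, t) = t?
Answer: √3445 ≈ 58.694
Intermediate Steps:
√(3437 + a(A(-1, ((-1 + 2)/(-1 + 2) + 1) + 6))) = √(3437 + (((-1 + 2)/(-1 + 2) + 1) + 6)) = √(3437 + ((1/1 + 1) + 6)) = √(3437 + ((1*1 + 1) + 6)) = √(3437 + ((1 + 1) + 6)) = √(3437 + (2 + 6)) = √(3437 + 8) = √3445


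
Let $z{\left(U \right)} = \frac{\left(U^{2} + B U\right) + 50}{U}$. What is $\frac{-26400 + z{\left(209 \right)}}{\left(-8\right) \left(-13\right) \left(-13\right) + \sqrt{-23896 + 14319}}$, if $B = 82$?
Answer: $\frac{7377500312}{384033529} + \frac{5456731 i \sqrt{9577}}{384033529} \approx 19.211 + 1.3905 i$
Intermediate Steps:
$z{\left(U \right)} = \frac{50 + U^{2} + 82 U}{U}$ ($z{\left(U \right)} = \frac{\left(U^{2} + 82 U\right) + 50}{U} = \frac{50 + U^{2} + 82 U}{U}$)
$\frac{-26400 + z{\left(209 \right)}}{\left(-8\right) \left(-13\right) \left(-13\right) + \sqrt{-23896 + 14319}} = \frac{-26400 + \left(82 + 209 + \frac{50}{209}\right)}{\left(-8\right) \left(-13\right) \left(-13\right) + \sqrt{-23896 + 14319}} = \frac{-26400 + \left(82 + 209 + 50 \cdot \frac{1}{209}\right)}{104 \left(-13\right) + \sqrt{-9577}} = \frac{-26400 + \left(82 + 209 + \frac{50}{209}\right)}{-1352 + i \sqrt{9577}} = \frac{-26400 + \frac{60869}{209}}{-1352 + i \sqrt{9577}} = - \frac{5456731}{209 \left(-1352 + i \sqrt{9577}\right)}$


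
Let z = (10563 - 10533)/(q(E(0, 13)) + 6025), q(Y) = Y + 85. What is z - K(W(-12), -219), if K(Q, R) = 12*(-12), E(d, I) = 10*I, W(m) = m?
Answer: 29953/208 ≈ 144.00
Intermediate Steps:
q(Y) = 85 + Y
z = 1/208 (z = (10563 - 10533)/((85 + 10*13) + 6025) = 30/((85 + 130) + 6025) = 30/(215 + 6025) = 30/6240 = 30*(1/6240) = 1/208 ≈ 0.0048077)
K(Q, R) = -144
z - K(W(-12), -219) = 1/208 - 1*(-144) = 1/208 + 144 = 29953/208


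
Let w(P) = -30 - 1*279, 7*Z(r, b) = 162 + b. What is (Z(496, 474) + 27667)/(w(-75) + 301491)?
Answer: 194305/2108274 ≈ 0.092163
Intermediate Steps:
Z(r, b) = 162/7 + b/7 (Z(r, b) = (162 + b)/7 = 162/7 + b/7)
w(P) = -309 (w(P) = -30 - 279 = -309)
(Z(496, 474) + 27667)/(w(-75) + 301491) = ((162/7 + (1/7)*474) + 27667)/(-309 + 301491) = ((162/7 + 474/7) + 27667)/301182 = (636/7 + 27667)*(1/301182) = (194305/7)*(1/301182) = 194305/2108274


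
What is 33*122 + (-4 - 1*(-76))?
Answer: 4098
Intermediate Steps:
33*122 + (-4 - 1*(-76)) = 4026 + (-4 + 76) = 4026 + 72 = 4098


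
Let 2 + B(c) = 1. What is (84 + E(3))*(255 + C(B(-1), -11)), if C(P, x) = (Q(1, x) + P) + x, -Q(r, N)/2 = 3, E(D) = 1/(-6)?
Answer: 39737/2 ≈ 19869.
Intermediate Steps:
B(c) = -1 (B(c) = -2 + 1 = -1)
E(D) = -⅙
Q(r, N) = -6 (Q(r, N) = -2*3 = -6)
C(P, x) = -6 + P + x (C(P, x) = (-6 + P) + x = -6 + P + x)
(84 + E(3))*(255 + C(B(-1), -11)) = (84 - ⅙)*(255 + (-6 - 1 - 11)) = 503*(255 - 18)/6 = (503/6)*237 = 39737/2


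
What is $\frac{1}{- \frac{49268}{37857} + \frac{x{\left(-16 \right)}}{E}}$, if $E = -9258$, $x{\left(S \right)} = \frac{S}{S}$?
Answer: $- \frac{116826702}{152053667} \approx -0.76833$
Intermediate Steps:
$x{\left(S \right)} = 1$
$\frac{1}{- \frac{49268}{37857} + \frac{x{\left(-16 \right)}}{E}} = \frac{1}{- \frac{49268}{37857} + 1 \frac{1}{-9258}} = \frac{1}{\left(-49268\right) \frac{1}{37857} + 1 \left(- \frac{1}{9258}\right)} = \frac{1}{- \frac{49268}{37857} - \frac{1}{9258}} = \frac{1}{- \frac{152053667}{116826702}} = - \frac{116826702}{152053667}$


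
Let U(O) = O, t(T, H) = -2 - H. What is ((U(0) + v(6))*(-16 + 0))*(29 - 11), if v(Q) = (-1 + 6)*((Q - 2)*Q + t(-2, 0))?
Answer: -31680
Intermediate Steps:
v(Q) = -10 + 5*Q*(-2 + Q) (v(Q) = (-1 + 6)*((Q - 2)*Q + (-2 - 1*0)) = 5*((-2 + Q)*Q + (-2 + 0)) = 5*(Q*(-2 + Q) - 2) = 5*(-2 + Q*(-2 + Q)) = -10 + 5*Q*(-2 + Q))
((U(0) + v(6))*(-16 + 0))*(29 - 11) = ((0 + (-10 - 10*6 + 5*6**2))*(-16 + 0))*(29 - 11) = ((0 + (-10 - 60 + 5*36))*(-16))*18 = ((0 + (-10 - 60 + 180))*(-16))*18 = ((0 + 110)*(-16))*18 = (110*(-16))*18 = -1760*18 = -31680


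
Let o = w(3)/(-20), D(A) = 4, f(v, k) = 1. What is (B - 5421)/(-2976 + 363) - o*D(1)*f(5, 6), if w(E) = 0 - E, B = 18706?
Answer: -74264/13065 ≈ -5.6842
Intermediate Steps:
w(E) = -E
o = 3/20 (o = -1*3/(-20) = -3*(-1/20) = 3/20 ≈ 0.15000)
(B - 5421)/(-2976 + 363) - o*D(1)*f(5, 6) = (18706 - 5421)/(-2976 + 363) - (3/20)*4 = 13285/(-2613) - 3/5 = 13285*(-1/2613) - 1*⅗ = -13285/2613 - ⅗ = -74264/13065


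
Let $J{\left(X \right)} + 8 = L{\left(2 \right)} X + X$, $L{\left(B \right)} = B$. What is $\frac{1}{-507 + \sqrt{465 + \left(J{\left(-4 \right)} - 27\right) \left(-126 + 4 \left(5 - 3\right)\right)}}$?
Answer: $- \frac{507}{251038} - \frac{\sqrt{6011}}{251038} \approx -0.0023285$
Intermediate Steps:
$J{\left(X \right)} = -8 + 3 X$ ($J{\left(X \right)} = -8 + \left(2 X + X\right) = -8 + 3 X$)
$\frac{1}{-507 + \sqrt{465 + \left(J{\left(-4 \right)} - 27\right) \left(-126 + 4 \left(5 - 3\right)\right)}} = \frac{1}{-507 + \sqrt{465 + \left(\left(-8 + 3 \left(-4\right)\right) - 27\right) \left(-126 + 4 \left(5 - 3\right)\right)}} = \frac{1}{-507 + \sqrt{465 + \left(\left(-8 - 12\right) - 27\right) \left(-126 + 4 \cdot 2\right)}} = \frac{1}{-507 + \sqrt{465 + \left(-20 - 27\right) \left(-126 + 8\right)}} = \frac{1}{-507 + \sqrt{465 - -5546}} = \frac{1}{-507 + \sqrt{465 + 5546}} = \frac{1}{-507 + \sqrt{6011}}$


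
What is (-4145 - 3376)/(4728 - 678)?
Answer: -2507/1350 ≈ -1.8570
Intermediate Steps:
(-4145 - 3376)/(4728 - 678) = -7521/4050 = -7521*1/4050 = -2507/1350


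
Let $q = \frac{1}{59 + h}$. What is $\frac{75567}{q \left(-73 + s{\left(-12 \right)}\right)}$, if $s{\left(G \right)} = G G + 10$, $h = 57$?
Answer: $\frac{2921924}{27} \approx 1.0822 \cdot 10^{5}$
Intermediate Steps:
$s{\left(G \right)} = 10 + G^{2}$ ($s{\left(G \right)} = G^{2} + 10 = 10 + G^{2}$)
$q = \frac{1}{116}$ ($q = \frac{1}{59 + 57} = \frac{1}{116} \approx 0.0086207$)
$\frac{75567}{q \left(-73 + s{\left(-12 \right)}\right)} = \frac{75567}{\frac{1}{116} \left(-73 + \left(10 + \left(-12\right)^{2}\right)\right)} = \frac{75567}{\frac{1}{116} \left(-73 + \left(10 + 144\right)\right)} = \frac{75567}{\frac{1}{116} \left(-73 + 154\right)} = \frac{75567}{\frac{1}{116} \cdot 81} = \frac{75567}{\frac{81}{116}} = 75567 \cdot \frac{116}{81} = \frac{2921924}{27}$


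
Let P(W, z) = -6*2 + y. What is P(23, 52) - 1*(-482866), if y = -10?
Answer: 482844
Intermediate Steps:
P(W, z) = -22 (P(W, z) = -6*2 - 10 = -12 - 10 = -22)
P(23, 52) - 1*(-482866) = -22 - 1*(-482866) = -22 + 482866 = 482844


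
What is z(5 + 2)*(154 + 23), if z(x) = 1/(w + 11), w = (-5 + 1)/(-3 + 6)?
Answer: 531/29 ≈ 18.310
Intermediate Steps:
w = -4/3 ≈ -1.3333
z(x) = 3/29 (z(x) = 1/(-4/3 + 11) = 1/(29/3) = 3/29)
z(5 + 2)*(154 + 23) = 3*(154 + 23)/29 = (3/29)*177 = 531/29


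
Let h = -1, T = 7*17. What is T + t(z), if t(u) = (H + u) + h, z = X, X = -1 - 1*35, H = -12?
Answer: 70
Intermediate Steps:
T = 119
X = -36 (X = -1 - 35 = -36)
z = -36
t(u) = -13 + u (t(u) = (-12 + u) - 1 = -13 + u)
T + t(z) = 119 + (-13 - 36) = 119 - 49 = 70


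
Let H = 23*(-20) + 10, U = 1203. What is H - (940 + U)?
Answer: -2593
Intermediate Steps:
H = -450 (H = -460 + 10 = -450)
H - (940 + U) = -450 - (940 + 1203) = -450 - 1*2143 = -450 - 2143 = -2593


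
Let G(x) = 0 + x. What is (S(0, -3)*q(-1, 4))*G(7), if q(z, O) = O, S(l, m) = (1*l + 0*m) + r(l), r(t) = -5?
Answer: -140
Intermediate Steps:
S(l, m) = -5 + l (S(l, m) = (1*l + 0*m) - 5 = (l + 0) - 5 = l - 5 = -5 + l)
G(x) = x
(S(0, -3)*q(-1, 4))*G(7) = ((-5 + 0)*4)*7 = -5*4*7 = -20*7 = -140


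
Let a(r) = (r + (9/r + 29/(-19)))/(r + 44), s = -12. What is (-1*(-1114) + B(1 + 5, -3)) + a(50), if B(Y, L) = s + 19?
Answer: 100151521/89300 ≈ 1121.5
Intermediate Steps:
B(Y, L) = 7 (B(Y, L) = -12 + 19 = 7)
a(r) = (-29/19 + r + 9/r)/(44 + r) (a(r) = (r + (9/r + 29*(-1/19)))/(44 + r) = (r + (9/r - 29/19))/(44 + r) = (r + (-29/19 + 9/r))/(44 + r) = (-29/19 + r + 9/r)/(44 + r))
(-1*(-1114) + B(1 + 5, -3)) + a(50) = (-1*(-1114) + 7) + (9 + 50**2 - 29/19*50)/(50*(44 + 50)) = (1114 + 7) + (1/50)*(9 + 2500 - 1450/19)/94 = 1121 + (1/50)*(1/94)*(46221/19) = 1121 + 46221/89300 = 100151521/89300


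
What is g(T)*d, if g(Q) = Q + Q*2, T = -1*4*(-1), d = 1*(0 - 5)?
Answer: -60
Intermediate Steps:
d = -5 (d = 1*(-5) = -5)
T = 4 (T = -4*(-1) = 4)
g(Q) = 3*Q (g(Q) = Q + 2*Q = 3*Q)
g(T)*d = (3*4)*(-5) = 12*(-5) = -60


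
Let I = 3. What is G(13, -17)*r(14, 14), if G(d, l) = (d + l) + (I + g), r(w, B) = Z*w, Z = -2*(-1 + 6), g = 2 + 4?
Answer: -700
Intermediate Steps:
g = 6
Z = -10 (Z = -2*5 = -10)
r(w, B) = -10*w
G(d, l) = 9 + d + l (G(d, l) = (d + l) + (3 + 6) = (d + l) + 9 = 9 + d + l)
G(13, -17)*r(14, 14) = (9 + 13 - 17)*(-10*14) = 5*(-140) = -700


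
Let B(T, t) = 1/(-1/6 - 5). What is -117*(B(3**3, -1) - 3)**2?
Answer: -1146717/961 ≈ -1193.3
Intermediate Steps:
B(T, t) = -6/31 (B(T, t) = 1/(-1*1/6 - 5) = 1/(-1/6 - 5) = 1/(-31/6) = -6/31)
-117*(B(3**3, -1) - 3)**2 = -117*(-6/31 - 3)**2 = -117*(-99/31)**2 = -117*9801/961 = -1146717/961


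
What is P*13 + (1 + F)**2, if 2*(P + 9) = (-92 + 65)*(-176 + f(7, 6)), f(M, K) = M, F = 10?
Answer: 59327/2 ≈ 29664.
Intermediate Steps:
P = 4545/2 (P = -9 + ((-92 + 65)*(-176 + 7))/2 = -9 + (-27*(-169))/2 = -9 + (1/2)*4563 = -9 + 4563/2 = 4545/2 ≈ 2272.5)
P*13 + (1 + F)**2 = (4545/2)*13 + (1 + 10)**2 = 59085/2 + 11**2 = 59085/2 + 121 = 59327/2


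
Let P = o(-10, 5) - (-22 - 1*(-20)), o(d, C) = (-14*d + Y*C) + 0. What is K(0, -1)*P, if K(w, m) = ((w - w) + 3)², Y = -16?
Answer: 558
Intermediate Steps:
o(d, C) = -16*C - 14*d (o(d, C) = (-14*d - 16*C) + 0 = (-16*C - 14*d) + 0 = -16*C - 14*d)
K(w, m) = 9 (K(w, m) = (0 + 3)² = 3² = 9)
P = 62 (P = (-16*5 - 14*(-10)) - (-22 - 1*(-20)) = (-80 + 140) - (-22 + 20) = 60 - 1*(-2) = 60 + 2 = 62)
K(0, -1)*P = 9*62 = 558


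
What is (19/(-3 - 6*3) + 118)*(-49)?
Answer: -17213/3 ≈ -5737.7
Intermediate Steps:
(19/(-3 - 6*3) + 118)*(-49) = (19/(-3 - 18) + 118)*(-49) = (19/(-21) + 118)*(-49) = (19*(-1/21) + 118)*(-49) = (-19/21 + 118)*(-49) = (2459/21)*(-49) = -17213/3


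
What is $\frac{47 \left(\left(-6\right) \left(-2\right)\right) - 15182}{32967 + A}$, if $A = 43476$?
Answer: $- \frac{14618}{76443} \approx -0.19123$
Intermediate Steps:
$\frac{47 \left(\left(-6\right) \left(-2\right)\right) - 15182}{32967 + A} = \frac{47 \left(\left(-6\right) \left(-2\right)\right) - 15182}{32967 + 43476} = \frac{47 \cdot 12 - 15182}{76443} = \left(564 - 15182\right) \frac{1}{76443} = \left(-14618\right) \frac{1}{76443} = - \frac{14618}{76443}$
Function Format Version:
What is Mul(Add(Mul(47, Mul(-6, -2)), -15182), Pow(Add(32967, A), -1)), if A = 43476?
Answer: Rational(-14618, 76443) ≈ -0.19123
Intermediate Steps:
Mul(Add(Mul(47, Mul(-6, -2)), -15182), Pow(Add(32967, A), -1)) = Mul(Add(Mul(47, Mul(-6, -2)), -15182), Pow(Add(32967, 43476), -1)) = Mul(Add(Mul(47, 12), -15182), Pow(76443, -1)) = Mul(Add(564, -15182), Rational(1, 76443)) = Mul(-14618, Rational(1, 76443)) = Rational(-14618, 76443)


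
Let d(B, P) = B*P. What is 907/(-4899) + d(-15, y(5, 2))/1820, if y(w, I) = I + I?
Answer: -97234/445809 ≈ -0.21811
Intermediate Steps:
y(w, I) = 2*I
907/(-4899) + d(-15, y(5, 2))/1820 = 907/(-4899) - 30*2/1820 = 907*(-1/4899) - 15*4*(1/1820) = -907/4899 - 60*1/1820 = -907/4899 - 3/91 = -97234/445809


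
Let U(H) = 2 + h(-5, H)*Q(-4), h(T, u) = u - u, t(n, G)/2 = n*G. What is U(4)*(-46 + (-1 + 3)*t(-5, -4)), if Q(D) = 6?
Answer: 68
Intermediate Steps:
t(n, G) = 2*G*n (t(n, G) = 2*(n*G) = 2*(G*n) = 2*G*n)
h(T, u) = 0
U(H) = 2 (U(H) = 2 + 0*6 = 2 + 0 = 2)
U(4)*(-46 + (-1 + 3)*t(-5, -4)) = 2*(-46 + (-1 + 3)*(2*(-4)*(-5))) = 2*(-46 + 2*40) = 2*(-46 + 80) = 2*34 = 68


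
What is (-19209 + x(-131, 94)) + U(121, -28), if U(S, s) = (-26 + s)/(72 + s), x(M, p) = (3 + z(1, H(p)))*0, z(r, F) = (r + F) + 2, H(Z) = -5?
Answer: -422625/22 ≈ -19210.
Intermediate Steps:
z(r, F) = 2 + F + r (z(r, F) = (F + r) + 2 = 2 + F + r)
x(M, p) = 0 (x(M, p) = (3 + (2 - 5 + 1))*0 = (3 - 2)*0 = 1*0 = 0)
U(S, s) = (-26 + s)/(72 + s)
(-19209 + x(-131, 94)) + U(121, -28) = (-19209 + 0) + (-26 - 28)/(72 - 28) = -19209 - 54/44 = -19209 + (1/44)*(-54) = -19209 - 27/22 = -422625/22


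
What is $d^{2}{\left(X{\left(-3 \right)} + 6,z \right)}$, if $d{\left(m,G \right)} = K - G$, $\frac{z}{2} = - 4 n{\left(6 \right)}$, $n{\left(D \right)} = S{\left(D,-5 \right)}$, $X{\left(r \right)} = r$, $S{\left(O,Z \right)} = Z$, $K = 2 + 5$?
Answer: $1089$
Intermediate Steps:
$K = 7$
$n{\left(D \right)} = -5$
$z = 40$ ($z = 2 \left(\left(-4\right) \left(-5\right)\right) = 2 \cdot 20 = 40$)
$d{\left(m,G \right)} = 7 - G$
$d^{2}{\left(X{\left(-3 \right)} + 6,z \right)} = \left(7 - 40\right)^{2} = \left(-33\right)^{2} = 1089$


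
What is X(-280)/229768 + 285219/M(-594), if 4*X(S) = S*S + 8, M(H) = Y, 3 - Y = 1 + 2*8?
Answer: -30396069/1492 ≈ -20373.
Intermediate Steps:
Y = -14 (Y = 3 - (1 + 2*8) = 3 - (1 + 16) = 3 - 1*17 = 3 - 17 = -14)
M(H) = -14
X(S) = 2 + S²/4 (X(S) = (S*S + 8)/4 = (S² + 8)/4 = (8 + S²)/4 = 2 + S²/4)
X(-280)/229768 + 285219/M(-594) = (2 + (¼)*(-280)²)/229768 + 285219/(-14) = (2 + (¼)*78400)*(1/229768) + 285219*(-1/14) = (2 + 19600)*(1/229768) - 285219/14 = 19602*(1/229768) - 285219/14 = 891/10444 - 285219/14 = -30396069/1492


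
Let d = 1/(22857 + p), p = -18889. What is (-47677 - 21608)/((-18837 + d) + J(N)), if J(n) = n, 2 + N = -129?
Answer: 91640960/25088341 ≈ 3.6527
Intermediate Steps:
N = -131 (N = -2 - 129 = -131)
d = 1/3968 (d = 1/(22857 - 18889) = 1/3968 ≈ 0.00025202)
(-47677 - 21608)/((-18837 + d) + J(N)) = (-47677 - 21608)/((-18837 + 1/3968) - 131) = -69285/(-74745215/3968 - 131) = -69285/(-75265023/3968) = -69285*(-3968/75265023) = 91640960/25088341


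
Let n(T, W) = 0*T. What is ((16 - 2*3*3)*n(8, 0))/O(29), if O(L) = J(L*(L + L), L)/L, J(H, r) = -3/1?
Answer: 0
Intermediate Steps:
n(T, W) = 0
J(H, r) = -3 (J(H, r) = -3*1 = -3)
O(L) = -3/L
((16 - 2*3*3)*n(8, 0))/O(29) = ((16 - 2*3*3)*0)/((-3/29)) = ((16 - 6*3)*0)/((-3*1/29)) = ((16 - 18)*0)/(-3/29) = -2*0*(-29/3) = 0*(-29/3) = 0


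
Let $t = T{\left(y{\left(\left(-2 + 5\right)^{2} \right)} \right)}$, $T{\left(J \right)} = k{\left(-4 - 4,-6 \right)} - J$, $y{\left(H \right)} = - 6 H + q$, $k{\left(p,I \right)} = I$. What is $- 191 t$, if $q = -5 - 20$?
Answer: $-13943$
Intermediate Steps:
$q = -25$ ($q = -5 - 20 = -25$)
$y{\left(H \right)} = -25 - 6 H$ ($y{\left(H \right)} = - 6 H - 25 = -25 - 6 H$)
$T{\left(J \right)} = -6 - J$
$t = 73$ ($t = -6 - \left(-25 - 6 \left(-2 + 5\right)^{2}\right) = -6 - \left(-25 - 6 \cdot 3^{2}\right) = -6 - \left(-25 - 54\right) = -6 - -79 = -6 + 79 = 73$)
$- 191 t = \left(-191\right) 73 = -13943$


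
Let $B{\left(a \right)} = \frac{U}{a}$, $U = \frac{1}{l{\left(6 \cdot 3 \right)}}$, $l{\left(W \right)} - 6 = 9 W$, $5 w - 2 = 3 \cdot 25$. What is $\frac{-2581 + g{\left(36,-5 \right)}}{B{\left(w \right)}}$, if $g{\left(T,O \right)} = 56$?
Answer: $-6532680$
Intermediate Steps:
$w = \frac{77}{5}$ ($w = \frac{2}{5} + \frac{3 \cdot 25}{5} = \frac{2}{5} + \frac{1}{5} \cdot 75 = \frac{2}{5} + 15 = \frac{77}{5} \approx 15.4$)
$l{\left(W \right)} = 6 + 9 W$
$U = \frac{1}{168}$ ($U = \frac{1}{6 + 9 \cdot 6 \cdot 3} = \frac{1}{6 + 9 \cdot 18} = \frac{1}{6 + 162} = \frac{1}{168} \approx 0.0059524$)
$B{\left(a \right)} = \frac{1}{168 a}$
$\frac{-2581 + g{\left(36,-5 \right)}}{B{\left(w \right)}} = \frac{-2581 + 56}{\frac{1}{168} \frac{1}{\frac{77}{5}}} = - \frac{2525}{\frac{1}{168} \cdot \frac{5}{77}} = - \frac{2525}{\frac{5}{12936}} = \left(-2525\right) \frac{12936}{5} = -6532680$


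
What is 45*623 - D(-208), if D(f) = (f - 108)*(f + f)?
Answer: -103421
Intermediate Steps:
D(f) = 2*f*(-108 + f) (D(f) = (-108 + f)*(2*f) = 2*f*(-108 + f))
45*623 - D(-208) = 45*623 - 2*(-208)*(-108 - 208) = 28035 - 2*(-208)*(-316) = 28035 - 1*131456 = 28035 - 131456 = -103421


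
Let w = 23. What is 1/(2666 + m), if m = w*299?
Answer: 1/9543 ≈ 0.00010479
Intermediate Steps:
m = 6877 (m = 23*299 = 6877)
1/(2666 + m) = 1/(2666 + 6877) = 1/9543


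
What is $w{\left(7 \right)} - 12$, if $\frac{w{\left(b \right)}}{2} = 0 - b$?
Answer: $-26$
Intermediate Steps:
$w{\left(b \right)} = - 2 b$ ($w{\left(b \right)} = 2 \left(0 - b\right) = 2 \left(- b\right) = - 2 b$)
$w{\left(7 \right)} - 12 = \left(-2\right) 7 - 12 = -14 - 12 = -26$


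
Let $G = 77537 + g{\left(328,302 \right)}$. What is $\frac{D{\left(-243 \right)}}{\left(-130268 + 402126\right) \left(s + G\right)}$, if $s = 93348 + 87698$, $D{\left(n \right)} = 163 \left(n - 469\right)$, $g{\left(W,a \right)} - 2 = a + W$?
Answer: $- \frac{58028}{35234835735} \approx -1.6469 \cdot 10^{-6}$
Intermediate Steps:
$g{\left(W,a \right)} = 2 + W + a$ ($g{\left(W,a \right)} = 2 + \left(a + W\right) = 2 + \left(W + a\right) = 2 + W + a$)
$D{\left(n \right)} = -76447 + 163 n$ ($D{\left(n \right)} = 163 \left(-469 + n\right) = -76447 + 163 n$)
$s = 181046$
$G = 78169$ ($G = 77537 + \left(2 + 328 + 302\right) = 77537 + 632 = 78169$)
$\frac{D{\left(-243 \right)}}{\left(-130268 + 402126\right) \left(s + G\right)} = \frac{-76447 + 163 \left(-243\right)}{\left(-130268 + 402126\right) \left(181046 + 78169\right)} = \frac{-76447 - 39609}{271858 \cdot 259215} = - \frac{116056}{70469671470} = \left(-116056\right) \frac{1}{70469671470} = - \frac{58028}{35234835735}$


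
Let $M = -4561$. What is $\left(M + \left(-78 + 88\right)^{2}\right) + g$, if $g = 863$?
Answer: $-3598$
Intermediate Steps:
$\left(M + \left(-78 + 88\right)^{2}\right) + g = \left(-4561 + \left(-78 + 88\right)^{2}\right) + 863 = \left(-4561 + 10^{2}\right) + 863 = \left(-4561 + 100\right) + 863 = -4461 + 863 = -3598$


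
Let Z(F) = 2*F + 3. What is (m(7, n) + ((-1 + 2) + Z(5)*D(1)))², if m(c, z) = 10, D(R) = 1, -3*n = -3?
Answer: 576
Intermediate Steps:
n = 1 (n = -⅓*(-3) = 1)
Z(F) = 3 + 2*F
(m(7, n) + ((-1 + 2) + Z(5)*D(1)))² = (10 + ((-1 + 2) + (3 + 2*5)*1))² = (10 + (1 + (3 + 10)*1))² = (10 + (1 + 13*1))² = (10 + (1 + 13))² = (10 + 14)² = 24² = 576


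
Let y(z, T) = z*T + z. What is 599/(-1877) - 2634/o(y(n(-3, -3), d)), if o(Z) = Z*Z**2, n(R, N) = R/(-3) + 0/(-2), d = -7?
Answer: 802439/67572 ≈ 11.875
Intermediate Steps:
n(R, N) = -R/3 (n(R, N) = R*(-1/3) + 0*(-1/2) = -R/3 + 0 = -R/3)
y(z, T) = z + T*z (y(z, T) = T*z + z = z + T*z)
o(Z) = Z**3
599/(-1877) - 2634/o(y(n(-3, -3), d)) = 599/(-1877) - 2634/(1 - 7)**3 = 599*(-1/1877) - 2634/((1*(-6))**3) = -599/1877 - 2634/((-6)**3) = -599/1877 - 2634/(-216) = -599/1877 - 2634*(-1/216) = -599/1877 + 439/36 = 802439/67572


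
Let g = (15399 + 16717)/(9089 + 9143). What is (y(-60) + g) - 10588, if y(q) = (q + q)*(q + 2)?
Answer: -16528395/4558 ≈ -3626.2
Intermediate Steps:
g = 8029/4558 (g = 32116/18232 = 32116*(1/18232) = 8029/4558 ≈ 1.7615)
y(q) = 2*q*(2 + q) (y(q) = (2*q)*(2 + q) = 2*q*(2 + q))
(y(-60) + g) - 10588 = (2*(-60)*(2 - 60) + 8029/4558) - 10588 = (2*(-60)*(-58) + 8029/4558) - 10588 = (6960 + 8029/4558) - 10588 = 31731709/4558 - 10588 = -16528395/4558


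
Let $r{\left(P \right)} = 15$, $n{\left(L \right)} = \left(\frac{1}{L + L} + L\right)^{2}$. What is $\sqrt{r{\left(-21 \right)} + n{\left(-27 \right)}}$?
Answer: $\frac{\sqrt{2172421}}{54} \approx 27.295$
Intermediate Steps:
$n{\left(L \right)} = \left(L + \frac{1}{2 L}\right)^{2}$ ($n{\left(L \right)} = \left(\frac{1}{2 L} + L\right)^{2} = \left(L + \frac{1}{2 L}\right)^{2}$)
$\sqrt{r{\left(-21 \right)} + n{\left(-27 \right)}} = \sqrt{15 + \frac{\left(1 + 2 \left(-27\right)^{2}\right)^{2}}{4 \cdot 729}} = \sqrt{15 + \frac{1}{4} \cdot \frac{1}{729} \left(1 + 2 \cdot 729\right)^{2}} = \sqrt{15 + \frac{1}{4} \cdot \frac{1}{729} \left(1 + 1458\right)^{2}} = \sqrt{15 + \frac{1}{4} \cdot \frac{1}{729} \cdot 1459^{2}} = \sqrt{15 + \frac{1}{4} \cdot \frac{1}{729} \cdot 2128681} = \sqrt{15 + \frac{2128681}{2916}} = \sqrt{\frac{2172421}{2916}} = \frac{\sqrt{2172421}}{54}$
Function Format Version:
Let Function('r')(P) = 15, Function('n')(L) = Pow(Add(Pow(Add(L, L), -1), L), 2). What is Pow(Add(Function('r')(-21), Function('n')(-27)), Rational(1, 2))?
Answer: Mul(Rational(1, 54), Pow(2172421, Rational(1, 2))) ≈ 27.295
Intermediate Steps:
Function('n')(L) = Pow(Add(L, Mul(Rational(1, 2), Pow(L, -1))), 2) (Function('n')(L) = Pow(Add(Pow(Mul(2, L), -1), L), 2) = Pow(Add(Mul(Rational(1, 2), Pow(L, -1)), L), 2) = Pow(Add(L, Mul(Rational(1, 2), Pow(L, -1))), 2))
Pow(Add(Function('r')(-21), Function('n')(-27)), Rational(1, 2)) = Pow(Add(15, Mul(Rational(1, 4), Pow(-27, -2), Pow(Add(1, Mul(2, Pow(-27, 2))), 2))), Rational(1, 2)) = Pow(Add(15, Mul(Rational(1, 4), Rational(1, 729), Pow(Add(1, Mul(2, 729)), 2))), Rational(1, 2)) = Pow(Add(15, Mul(Rational(1, 4), Rational(1, 729), Pow(Add(1, 1458), 2))), Rational(1, 2)) = Pow(Add(15, Mul(Rational(1, 4), Rational(1, 729), Pow(1459, 2))), Rational(1, 2)) = Pow(Add(15, Mul(Rational(1, 4), Rational(1, 729), 2128681)), Rational(1, 2)) = Pow(Add(15, Rational(2128681, 2916)), Rational(1, 2)) = Pow(Rational(2172421, 2916), Rational(1, 2)) = Mul(Rational(1, 54), Pow(2172421, Rational(1, 2)))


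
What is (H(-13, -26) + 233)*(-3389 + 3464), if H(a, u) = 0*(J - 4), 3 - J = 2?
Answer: 17475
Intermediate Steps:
J = 1 (J = 3 - 1*2 = 3 - 2 = 1)
H(a, u) = 0 (H(a, u) = 0*(1 - 4) = 0*(-3) = 0)
(H(-13, -26) + 233)*(-3389 + 3464) = (0 + 233)*(-3389 + 3464) = 233*75 = 17475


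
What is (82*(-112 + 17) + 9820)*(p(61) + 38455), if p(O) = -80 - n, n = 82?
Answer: 77734790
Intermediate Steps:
p(O) = -162 (p(O) = -80 - 1*82 = -80 - 82 = -162)
(82*(-112 + 17) + 9820)*(p(61) + 38455) = (82*(-112 + 17) + 9820)*(-162 + 38455) = (82*(-95) + 9820)*38293 = (-7790 + 9820)*38293 = 2030*38293 = 77734790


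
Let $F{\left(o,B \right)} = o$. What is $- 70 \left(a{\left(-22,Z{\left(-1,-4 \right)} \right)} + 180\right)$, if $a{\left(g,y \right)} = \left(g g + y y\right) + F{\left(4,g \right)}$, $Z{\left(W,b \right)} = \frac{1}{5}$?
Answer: $- \frac{233814}{5} \approx -46763.0$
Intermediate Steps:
$Z{\left(W,b \right)} = \frac{1}{5}$
$a{\left(g,y \right)} = 4 + g^{2} + y^{2}$ ($a{\left(g,y \right)} = \left(g g + y y\right) + 4 = \left(g^{2} + y^{2}\right) + 4 = 4 + g^{2} + y^{2}$)
$- 70 \left(a{\left(-22,Z{\left(-1,-4 \right)} \right)} + 180\right) = - 70 \left(\left(4 + \left(-22\right)^{2} + \left(\frac{1}{5}\right)^{2}\right) + 180\right) = - 70 \left(\left(4 + 484 + \frac{1}{25}\right) + 180\right) = - 70 \left(\frac{12201}{25} + 180\right) = \left(-70\right) \frac{16701}{25} = - \frac{233814}{5}$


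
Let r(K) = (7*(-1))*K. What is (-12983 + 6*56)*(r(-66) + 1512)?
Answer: -24965178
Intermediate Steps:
r(K) = -7*K
(-12983 + 6*56)*(r(-66) + 1512) = (-12983 + 6*56)*(-7*(-66) + 1512) = (-12983 + 336)*(462 + 1512) = -12647*1974 = -24965178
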